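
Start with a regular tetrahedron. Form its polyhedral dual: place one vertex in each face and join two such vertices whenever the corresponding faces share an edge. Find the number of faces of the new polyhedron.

4

The base solid has V = 4, E = 6, F = 4.
The dual swaps V and F and preserves E: V′ = F = 4, E′ = E = 6, F′ = V = 4.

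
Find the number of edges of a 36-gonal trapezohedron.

144

The n-trapezohedron (dual of the n-antiprism) has V = 2·36 + 2 = 74, E = 4·36 = 144, F = 2·36 = 72.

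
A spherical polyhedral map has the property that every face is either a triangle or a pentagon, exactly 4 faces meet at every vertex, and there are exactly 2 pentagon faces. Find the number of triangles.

Let x be the number of triangles; then F = 2 + x.
Edge–face incidences: 2E = 5·2 + 3·x = 10 + 3x.
Every vertex has degree 4, so 4V = 2E.
Euler: V − E + F = 2 ⇒ (2E)/4 − E + (2 + x) = 2.
Multiply by 8: 2·(2E) − 4·(2E) + 8·(2 + x) = 16, i.e. 16 + 8x − 2·(10 + 3x) = 16.
Collecting terms: 2x − 4 = 16, so 2x = 20, so x = 10.
Then 2E = 10 + 3·10 = 40, so E = 20, V = 2E/4 = 10, F = 2 + 10 = 12.

10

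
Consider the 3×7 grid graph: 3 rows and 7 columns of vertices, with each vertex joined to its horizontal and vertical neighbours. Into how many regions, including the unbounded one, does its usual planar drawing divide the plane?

The grid has V = 3·7 = 21 vertices and E = 3·6 + 7·2 = 32 edges.
F = 2 − V + E = 2 − 21 + 32 = 13.

13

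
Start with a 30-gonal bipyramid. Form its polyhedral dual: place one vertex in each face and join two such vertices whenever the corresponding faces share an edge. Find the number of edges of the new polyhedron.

90

The base solid has V = 32, E = 90, F = 60.
The dual swaps V and F and preserves E: V′ = F = 60, E′ = E = 90, F′ = V = 32.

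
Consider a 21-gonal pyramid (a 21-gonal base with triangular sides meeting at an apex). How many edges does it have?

42

A pyramid on an n-gon base has one n-gon and n triangles: V = 21 + 1 = 22, E = 2·21 = 42, F = 21 + 1 = 22.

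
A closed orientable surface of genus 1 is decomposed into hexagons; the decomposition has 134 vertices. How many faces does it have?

67

χ = 2 − 2·1 = 0, and every face is a hexagon so 6F = 2E.
V − E + F = 0 with E = 6F/2 gives 134 − (6/2 − 1)·F = 0, so F = 67 and E = 201.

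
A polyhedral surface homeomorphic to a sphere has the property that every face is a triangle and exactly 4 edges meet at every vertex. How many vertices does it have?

6

Each face has 3 edges and each edge borders two faces, so 2E = 3F.
Each vertex has degree 4, so 4V = 2E and hence V = 3F/4.
Euler: V − E + F = 2 ⇒ (3F/4) − (3F/2) + F = 2.
Multiply by 8: (6 − 12 + 8)F = 16, i.e. 2F = 16.
So F = 8, E = 3·8/2 = 12, V = 3·8/4 = 6.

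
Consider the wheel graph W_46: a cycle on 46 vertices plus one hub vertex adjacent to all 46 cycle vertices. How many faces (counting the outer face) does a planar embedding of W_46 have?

W_46 has V = 46 + 1 = 47 vertices and E = 2·46 = 92 edges.
By Euler's formula F = 2 − V + E = 2 − 47 + 92 = 47.

47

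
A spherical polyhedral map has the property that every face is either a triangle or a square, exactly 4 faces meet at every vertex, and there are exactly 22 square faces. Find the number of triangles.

8

Let x be the number of triangles; then F = 22 + x.
Edge–face incidences: 2E = 4·22 + 3·x = 88 + 3x.
Every vertex has degree 4, so 4V = 2E.
Euler: V − E + F = 2 ⇒ (2E)/4 − E + (22 + x) = 2.
Multiply by 8: 2·(2E) − 4·(2E) + 8·(22 + x) = 16, i.e. 176 + 8x − 2·(88 + 3x) = 16.
Collecting terms: 2x = 16, so x = 8.
Then 2E = 88 + 3·8 = 112, so E = 56, V = 2E/4 = 28, F = 22 + 8 = 30.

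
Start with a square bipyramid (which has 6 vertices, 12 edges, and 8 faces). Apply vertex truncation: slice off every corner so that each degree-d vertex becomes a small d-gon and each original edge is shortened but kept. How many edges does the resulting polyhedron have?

Truncation replaces each original edge-end by a new vertex, so V′ = 2E = 24.
Each original edge survives, and each old vertex of degree d contributes d new edges; summing degrees gives Σd = 2E, so E′ = E + 2E = 3E = 36.
Each original face survives and each original vertex becomes one new face: F′ = F + V = 14.

36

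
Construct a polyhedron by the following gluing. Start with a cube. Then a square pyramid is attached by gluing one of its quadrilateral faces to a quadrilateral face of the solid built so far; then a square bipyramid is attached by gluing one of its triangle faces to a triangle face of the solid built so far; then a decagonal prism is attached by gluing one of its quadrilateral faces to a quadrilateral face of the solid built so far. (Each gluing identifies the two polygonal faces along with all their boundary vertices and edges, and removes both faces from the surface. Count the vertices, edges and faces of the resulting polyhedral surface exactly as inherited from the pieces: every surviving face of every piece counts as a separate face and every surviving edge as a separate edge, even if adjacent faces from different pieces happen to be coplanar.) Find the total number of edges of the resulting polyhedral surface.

A cube: V=8, E=12, F=6.
Attach a square pyramid (V=5, E=8, F=5) along a 4-gon: merge 4 vertices and 4 edges, delete both glued faces → V=9, E=16, F=9.
Attach a square bipyramid (V=6, E=12, F=8) along a 3-gon: merge 3 vertices and 3 edges, delete both glued faces → V=12, E=25, F=15.
Attach a decagonal prism (V=20, E=30, F=12) along a 4-gon: merge 4 vertices and 4 edges, delete both glued faces → V=28, E=51, F=25.
Check: V − E + F = 28 − 51 + 25 = 2.

51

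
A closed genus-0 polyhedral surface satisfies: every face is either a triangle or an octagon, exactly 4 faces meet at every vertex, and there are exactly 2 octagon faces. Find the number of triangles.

Let x be the number of triangles; then F = 2 + x.
Edge–face incidences: 2E = 8·2 + 3·x = 16 + 3x.
Every vertex has degree 4, so 4V = 2E.
Euler: V − E + F = 2 ⇒ (2E)/4 − E + (2 + x) = 2.
Multiply by 8: 2·(2E) − 4·(2E) + 8·(2 + x) = 16, i.e. 16 + 8x − 2·(16 + 3x) = 16.
Collecting terms: 2x − 16 = 16, so 2x = 32, so x = 16.
Then 2E = 16 + 3·16 = 64, so E = 32, V = 2E/4 = 16, F = 2 + 16 = 18.

16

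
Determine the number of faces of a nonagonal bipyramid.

A bipyramid over an n-gon has 2n triangular faces and n + 2 vertices: V = 9 + 2 = 11, E = 3·9 = 27, F = 2·9 = 18.
Check: V − E + F = 11 − 27 + 18 = 2.

18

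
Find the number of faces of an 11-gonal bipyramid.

22

A bipyramid over an n-gon has 2n triangular faces and n + 2 vertices: V = 11 + 2 = 13, E = 3·11 = 33, F = 2·11 = 22.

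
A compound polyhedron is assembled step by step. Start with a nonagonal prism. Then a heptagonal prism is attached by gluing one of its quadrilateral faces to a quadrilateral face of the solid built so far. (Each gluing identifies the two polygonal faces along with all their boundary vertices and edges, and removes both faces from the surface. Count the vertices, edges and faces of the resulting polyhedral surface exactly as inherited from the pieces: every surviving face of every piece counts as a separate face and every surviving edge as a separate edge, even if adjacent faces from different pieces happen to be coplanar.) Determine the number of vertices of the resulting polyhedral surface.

A nonagonal prism: V=18, E=27, F=11.
Attach a heptagonal prism (V=14, E=21, F=9) along a 4-gon: merge 4 vertices and 4 edges, delete both glued faces → V=28, E=44, F=18.
Check: V − E + F = 28 − 44 + 18 = 2.

28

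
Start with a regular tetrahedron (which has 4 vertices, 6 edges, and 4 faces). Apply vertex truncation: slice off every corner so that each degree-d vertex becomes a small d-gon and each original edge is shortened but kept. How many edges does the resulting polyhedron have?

Truncation replaces each original edge-end by a new vertex, so V′ = 2E = 12.
Each original edge survives, and each old vertex of degree d contributes d new edges; summing degrees gives Σd = 2E, so E′ = E + 2E = 3E = 18.
Each original face survives and each original vertex becomes one new face: F′ = F + V = 8.

18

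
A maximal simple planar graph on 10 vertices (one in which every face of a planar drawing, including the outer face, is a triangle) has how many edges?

In a plane triangulation 3F = 2E and V − E + F = 2, so E = 3V − 6 = 3·10 − 6 = 24.

24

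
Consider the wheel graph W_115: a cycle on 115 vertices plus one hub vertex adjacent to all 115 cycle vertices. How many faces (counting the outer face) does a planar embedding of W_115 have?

W_115 has V = 115 + 1 = 116 vertices and E = 2·115 = 230 edges.
By Euler's formula F = 2 − V + E = 2 − 116 + 230 = 116.

116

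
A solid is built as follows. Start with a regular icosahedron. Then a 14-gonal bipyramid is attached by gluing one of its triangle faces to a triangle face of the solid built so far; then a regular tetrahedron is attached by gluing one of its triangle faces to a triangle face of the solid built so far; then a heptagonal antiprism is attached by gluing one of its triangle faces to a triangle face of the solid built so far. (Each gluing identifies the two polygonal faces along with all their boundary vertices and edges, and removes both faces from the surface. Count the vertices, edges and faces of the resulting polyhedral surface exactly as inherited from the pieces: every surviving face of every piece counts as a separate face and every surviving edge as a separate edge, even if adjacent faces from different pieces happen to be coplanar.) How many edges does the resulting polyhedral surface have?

A regular icosahedron: V=12, E=30, F=20.
Attach a 14-gonal bipyramid (V=16, E=42, F=28) along a 3-gon: merge 3 vertices and 3 edges, delete both glued faces → V=25, E=69, F=46.
Attach a regular tetrahedron (V=4, E=6, F=4) along a 3-gon: merge 3 vertices and 3 edges, delete both glued faces → V=26, E=72, F=48.
Attach a heptagonal antiprism (V=14, E=28, F=16) along a 3-gon: merge 3 vertices and 3 edges, delete both glued faces → V=37, E=97, F=62.
Check: V − E + F = 37 − 97 + 62 = 2.

97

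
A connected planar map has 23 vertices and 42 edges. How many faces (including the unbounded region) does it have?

Euler's formula for a connected plane graph: V − E + F = 2, so F = 2 − 23 + 42 = 21.

21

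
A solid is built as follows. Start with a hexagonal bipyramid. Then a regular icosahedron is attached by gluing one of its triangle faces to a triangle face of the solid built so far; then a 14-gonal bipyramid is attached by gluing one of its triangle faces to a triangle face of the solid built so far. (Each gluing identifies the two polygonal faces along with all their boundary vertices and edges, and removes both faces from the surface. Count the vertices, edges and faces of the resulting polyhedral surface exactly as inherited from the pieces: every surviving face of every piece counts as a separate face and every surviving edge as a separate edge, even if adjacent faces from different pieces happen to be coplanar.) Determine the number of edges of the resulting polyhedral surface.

A hexagonal bipyramid: V=8, E=18, F=12.
Attach a regular icosahedron (V=12, E=30, F=20) along a 3-gon: merge 3 vertices and 3 edges, delete both glued faces → V=17, E=45, F=30.
Attach a 14-gonal bipyramid (V=16, E=42, F=28) along a 3-gon: merge 3 vertices and 3 edges, delete both glued faces → V=30, E=84, F=56.
Check: V − E + F = 30 − 84 + 56 = 2.

84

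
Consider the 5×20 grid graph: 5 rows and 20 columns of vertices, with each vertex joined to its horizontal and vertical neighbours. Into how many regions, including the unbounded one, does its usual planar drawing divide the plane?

77

The grid has V = 5·20 = 100 vertices and E = 5·19 + 20·4 = 175 edges.
F = 2 − V + E = 2 − 100 + 175 = 77.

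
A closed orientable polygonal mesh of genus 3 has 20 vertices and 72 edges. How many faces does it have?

48

For a closed orientable surface of genus 3, χ = 2 − 2·3 = -4.
F = -4 − V + E = -4 − 20 + 72 = 48.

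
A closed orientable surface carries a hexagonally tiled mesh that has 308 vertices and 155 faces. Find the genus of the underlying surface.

Every face is a hexagon, so 2E = 6·155 = 930, giving E = 465.
χ = V − E + F = 308 − 465 + 155 = -2.
For a closed orientable surface χ = 2 − 2g, so g = (2 − (-2))/2 = 2.

2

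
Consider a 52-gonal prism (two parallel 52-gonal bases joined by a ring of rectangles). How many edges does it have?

156

A prism on an n-gon has two n-gon bases and n rectangular sides: V = 2·52 = 104, E = 3·52 = 156, F = 52 + 2 = 54.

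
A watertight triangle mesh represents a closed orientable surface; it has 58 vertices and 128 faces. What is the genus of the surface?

4

Every face is a triangle, so 2E = 3·128 = 384, giving E = 192.
χ = V − E + F = 58 − 192 + 128 = -6.
For a closed orientable surface χ = 2 − 2g, so g = (2 − (-6))/2 = 4.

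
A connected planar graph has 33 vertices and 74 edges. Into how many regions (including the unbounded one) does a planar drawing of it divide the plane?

Euler's formula for a connected plane graph: V − E + F = 2, so F = 2 − 33 + 74 = 43.

43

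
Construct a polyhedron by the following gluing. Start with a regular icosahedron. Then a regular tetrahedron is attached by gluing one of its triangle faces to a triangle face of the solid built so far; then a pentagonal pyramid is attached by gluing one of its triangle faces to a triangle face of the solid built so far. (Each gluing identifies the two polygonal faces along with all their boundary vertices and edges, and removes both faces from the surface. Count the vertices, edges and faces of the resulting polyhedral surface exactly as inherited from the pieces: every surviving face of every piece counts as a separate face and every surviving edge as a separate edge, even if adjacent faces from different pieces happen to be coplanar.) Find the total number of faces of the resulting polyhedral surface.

26

A regular icosahedron: V=12, E=30, F=20.
Attach a regular tetrahedron (V=4, E=6, F=4) along a 3-gon: merge 3 vertices and 3 edges, delete both glued faces → V=13, E=33, F=22.
Attach a pentagonal pyramid (V=6, E=10, F=6) along a 3-gon: merge 3 vertices and 3 edges, delete both glued faces → V=16, E=40, F=26.
Check: V − E + F = 16 − 40 + 26 = 2.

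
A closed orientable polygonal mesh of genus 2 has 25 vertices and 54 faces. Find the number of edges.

81

For a closed orientable surface of genus 2, χ = 2 − 2·2 = -2.
E = V + F − (-2) = 25 + 54 − (-2) = 81.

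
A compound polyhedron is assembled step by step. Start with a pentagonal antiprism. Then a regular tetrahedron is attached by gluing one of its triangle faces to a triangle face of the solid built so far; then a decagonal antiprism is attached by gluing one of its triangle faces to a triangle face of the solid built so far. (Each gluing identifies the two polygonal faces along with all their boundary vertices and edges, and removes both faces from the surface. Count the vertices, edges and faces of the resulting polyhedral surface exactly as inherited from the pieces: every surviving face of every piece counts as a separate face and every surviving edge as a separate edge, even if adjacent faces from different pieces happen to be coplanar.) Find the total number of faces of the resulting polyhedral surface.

A pentagonal antiprism: V=10, E=20, F=12.
Attach a regular tetrahedron (V=4, E=6, F=4) along a 3-gon: merge 3 vertices and 3 edges, delete both glued faces → V=11, E=23, F=14.
Attach a decagonal antiprism (V=20, E=40, F=22) along a 3-gon: merge 3 vertices and 3 edges, delete both glued faces → V=28, E=60, F=34.
Check: V − E + F = 28 − 60 + 34 = 2.

34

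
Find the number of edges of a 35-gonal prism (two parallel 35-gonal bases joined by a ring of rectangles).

A prism on an n-gon has two n-gon bases and n rectangular sides: V = 2·35 = 70, E = 3·35 = 105, F = 35 + 2 = 37.
Check: V − E + F = 70 − 105 + 37 = 2.

105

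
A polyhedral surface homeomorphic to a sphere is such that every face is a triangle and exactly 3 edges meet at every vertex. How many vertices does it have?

Each face has 3 edges and each edge borders two faces, so 2E = 3F.
Each vertex has degree 3, so 3V = 2E and hence V = 3F/3.
Euler: V − E + F = 2 ⇒ (3F/3) − (3F/2) + F = 2.
Multiply by 6: (6 − 9 + 6)F = 12, i.e. 3F = 12.
So F = 4, E = 3·4/2 = 6, V = 3·4/3 = 4.

4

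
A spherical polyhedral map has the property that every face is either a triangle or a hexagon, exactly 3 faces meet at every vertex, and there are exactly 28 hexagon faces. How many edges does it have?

90

Let x be the number of triangles; then F = 28 + x.
Edge–face incidences: 2E = 6·28 + 3·x = 168 + 3x.
Every vertex has degree 3, so 3V = 2E.
Euler: V − E + F = 2 ⇒ (2E)/3 − E + (28 + x) = 2.
Multiply by 6: 2·(2E) − 3·(2E) + 6·(28 + x) = 12, i.e. 168 + 6x − (168 + 3x) = 12.
Collecting terms: 3x = 12, so x = 4.
Then 2E = 168 + 3·4 = 180, so E = 90, V = 2E/3 = 60, F = 28 + 4 = 32.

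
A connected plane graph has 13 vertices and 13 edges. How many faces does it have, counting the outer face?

Euler's formula for a connected plane graph: V − E + F = 2, so F = 2 − 13 + 13 = 2.

2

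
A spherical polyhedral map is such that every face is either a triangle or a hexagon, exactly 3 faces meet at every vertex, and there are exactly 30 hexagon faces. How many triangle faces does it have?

4

Let x be the number of triangles; then F = 30 + x.
Edge–face incidences: 2E = 6·30 + 3·x = 180 + 3x.
Every vertex has degree 3, so 3V = 2E.
Euler: V − E + F = 2 ⇒ (2E)/3 − E + (30 + x) = 2.
Multiply by 6: 2·(2E) − 3·(2E) + 6·(30 + x) = 12, i.e. 180 + 6x − (180 + 3x) = 12.
Collecting terms: 3x = 12, so x = 4.
Then 2E = 180 + 3·4 = 192, so E = 96, V = 2E/3 = 64, F = 30 + 4 = 34.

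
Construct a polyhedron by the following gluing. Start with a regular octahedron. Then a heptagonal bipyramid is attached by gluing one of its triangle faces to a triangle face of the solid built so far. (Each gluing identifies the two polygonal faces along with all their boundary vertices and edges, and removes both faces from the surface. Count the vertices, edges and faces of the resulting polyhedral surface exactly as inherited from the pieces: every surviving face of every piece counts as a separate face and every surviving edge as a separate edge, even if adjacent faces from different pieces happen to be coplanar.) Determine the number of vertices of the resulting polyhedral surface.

A regular octahedron: V=6, E=12, F=8.
Attach a heptagonal bipyramid (V=9, E=21, F=14) along a 3-gon: merge 3 vertices and 3 edges, delete both glued faces → V=12, E=30, F=20.
Check: V − E + F = 12 − 30 + 20 = 2.

12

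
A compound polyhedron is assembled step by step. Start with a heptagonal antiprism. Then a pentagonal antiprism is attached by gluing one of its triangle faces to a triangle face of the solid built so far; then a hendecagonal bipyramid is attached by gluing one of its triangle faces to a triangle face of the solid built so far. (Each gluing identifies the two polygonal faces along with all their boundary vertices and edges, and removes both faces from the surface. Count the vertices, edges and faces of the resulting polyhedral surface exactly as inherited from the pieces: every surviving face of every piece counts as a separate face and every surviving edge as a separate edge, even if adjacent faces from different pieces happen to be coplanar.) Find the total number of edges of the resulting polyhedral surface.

75

A heptagonal antiprism: V=14, E=28, F=16.
Attach a pentagonal antiprism (V=10, E=20, F=12) along a 3-gon: merge 3 vertices and 3 edges, delete both glued faces → V=21, E=45, F=26.
Attach a hendecagonal bipyramid (V=13, E=33, F=22) along a 3-gon: merge 3 vertices and 3 edges, delete both glued faces → V=31, E=75, F=46.
Check: V − E + F = 31 − 75 + 46 = 2.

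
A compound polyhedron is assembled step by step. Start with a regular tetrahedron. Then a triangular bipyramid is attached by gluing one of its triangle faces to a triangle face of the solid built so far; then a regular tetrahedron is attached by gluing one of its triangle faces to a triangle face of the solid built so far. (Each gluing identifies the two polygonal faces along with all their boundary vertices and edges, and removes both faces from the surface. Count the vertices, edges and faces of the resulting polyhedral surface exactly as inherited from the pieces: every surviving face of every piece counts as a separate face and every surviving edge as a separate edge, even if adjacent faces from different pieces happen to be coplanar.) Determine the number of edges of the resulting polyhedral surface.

15

A regular tetrahedron: V=4, E=6, F=4.
Attach a triangular bipyramid (V=5, E=9, F=6) along a 3-gon: merge 3 vertices and 3 edges, delete both glued faces → V=6, E=12, F=8.
Attach a regular tetrahedron (V=4, E=6, F=4) along a 3-gon: merge 3 vertices and 3 edges, delete both glued faces → V=7, E=15, F=10.
Check: V − E + F = 7 − 15 + 10 = 2.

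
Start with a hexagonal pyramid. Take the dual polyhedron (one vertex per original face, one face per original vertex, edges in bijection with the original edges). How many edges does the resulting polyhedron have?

The base solid has V = 7, E = 12, F = 7.
The dual swaps V and F and preserves E: V′ = F = 7, E′ = E = 12, F′ = V = 7.

12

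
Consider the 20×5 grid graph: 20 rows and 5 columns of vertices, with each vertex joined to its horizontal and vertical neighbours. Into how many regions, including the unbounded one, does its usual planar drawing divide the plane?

The grid has V = 20·5 = 100 vertices and E = 20·4 + 5·19 = 175 edges.
F = 2 − V + E = 2 − 100 + 175 = 77.

77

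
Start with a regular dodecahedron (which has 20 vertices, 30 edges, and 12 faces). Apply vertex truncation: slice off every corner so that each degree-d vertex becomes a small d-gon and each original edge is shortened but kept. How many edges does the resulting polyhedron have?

Truncation replaces each original edge-end by a new vertex, so V′ = 2E = 60.
Each original edge survives, and each old vertex of degree d contributes d new edges; summing degrees gives Σd = 2E, so E′ = E + 2E = 3E = 90.
Each original face survives and each original vertex becomes one new face: F′ = F + V = 32.

90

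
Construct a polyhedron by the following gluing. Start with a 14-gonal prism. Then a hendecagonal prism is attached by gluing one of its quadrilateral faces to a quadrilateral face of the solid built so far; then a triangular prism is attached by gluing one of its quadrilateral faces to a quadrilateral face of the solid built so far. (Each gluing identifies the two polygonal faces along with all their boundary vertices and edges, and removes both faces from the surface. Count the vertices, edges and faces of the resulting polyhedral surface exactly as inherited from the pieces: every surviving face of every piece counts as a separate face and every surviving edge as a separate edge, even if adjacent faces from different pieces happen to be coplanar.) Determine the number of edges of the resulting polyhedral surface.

A 14-gonal prism: V=28, E=42, F=16.
Attach a hendecagonal prism (V=22, E=33, F=13) along a 4-gon: merge 4 vertices and 4 edges, delete both glued faces → V=46, E=71, F=27.
Attach a triangular prism (V=6, E=9, F=5) along a 4-gon: merge 4 vertices and 4 edges, delete both glued faces → V=48, E=76, F=30.
Check: V − E + F = 48 − 76 + 30 = 2.

76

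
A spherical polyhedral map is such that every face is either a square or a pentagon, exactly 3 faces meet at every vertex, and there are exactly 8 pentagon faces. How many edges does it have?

Let x be the number of squares; then F = 8 + x.
Edge–face incidences: 2E = 5·8 + 4·x = 40 + 4x.
Every vertex has degree 3, so 3V = 2E.
Euler: V − E + F = 2 ⇒ (2E)/3 − E + (8 + x) = 2.
Multiply by 6: 2·(2E) − 3·(2E) + 6·(8 + x) = 12, i.e. 48 + 6x − (40 + 4x) = 12.
Collecting terms: 2x + 8 = 12, so 2x = 4, so x = 2.
Then 2E = 40 + 4·2 = 48, so E = 24, V = 2E/3 = 16, F = 8 + 2 = 10.

24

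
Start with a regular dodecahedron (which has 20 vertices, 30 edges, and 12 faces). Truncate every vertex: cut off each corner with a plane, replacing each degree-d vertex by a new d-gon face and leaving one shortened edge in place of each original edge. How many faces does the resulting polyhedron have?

32

Truncation replaces each original edge-end by a new vertex, so V′ = 2E = 60.
Each original edge survives, and each old vertex of degree d contributes d new edges; summing degrees gives Σd = 2E, so E′ = E + 2E = 3E = 90.
Each original face survives and each original vertex becomes one new face: F′ = F + V = 32.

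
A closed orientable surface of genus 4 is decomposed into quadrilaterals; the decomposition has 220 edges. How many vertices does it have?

104

χ = 2 − 2·4 = -6, and every face is a square so 4F = 2E.
F = 2E/4 = 110. Then V = -6 + E − F = -6 + 220 − 110 = 104.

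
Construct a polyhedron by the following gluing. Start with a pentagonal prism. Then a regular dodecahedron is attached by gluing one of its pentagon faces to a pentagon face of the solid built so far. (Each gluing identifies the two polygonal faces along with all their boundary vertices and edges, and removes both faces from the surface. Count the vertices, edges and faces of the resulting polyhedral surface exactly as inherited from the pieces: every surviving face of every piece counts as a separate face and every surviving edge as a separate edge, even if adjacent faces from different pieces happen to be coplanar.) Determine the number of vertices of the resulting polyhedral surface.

25

A pentagonal prism: V=10, E=15, F=7.
Attach a regular dodecahedron (V=20, E=30, F=12) along a 5-gon: merge 5 vertices and 5 edges, delete both glued faces → V=25, E=40, F=17.
Check: V − E + F = 25 − 40 + 17 = 2.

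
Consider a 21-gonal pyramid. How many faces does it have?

A pyramid on an n-gon base has one n-gon and n triangles: V = 21 + 1 = 22, E = 2·21 = 42, F = 21 + 1 = 22.

22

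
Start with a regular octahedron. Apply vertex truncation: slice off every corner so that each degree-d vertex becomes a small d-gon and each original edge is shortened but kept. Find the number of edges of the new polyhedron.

36

The base solid has V = 6, E = 12, F = 8.
Truncation replaces each original edge-end by a new vertex, so V′ = 2E = 24.
Each original edge survives, and each old vertex of degree d contributes d new edges; summing degrees gives Σd = 2E, so E′ = E + 2E = 3E = 36.
Each original face survives and each original vertex becomes one new face: F′ = F + V = 14.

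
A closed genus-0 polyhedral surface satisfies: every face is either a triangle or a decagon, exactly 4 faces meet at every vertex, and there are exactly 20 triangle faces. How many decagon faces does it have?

Let x be the number of decagons; then F = 20 + x.
Edge–face incidences: 2E = 3·20 + 10·x = 60 + 10x.
Every vertex has degree 4, so 4V = 2E.
Euler: V − E + F = 2 ⇒ (2E)/4 − E + (20 + x) = 2.
Multiply by 8: 2·(2E) − 4·(2E) + 8·(20 + x) = 16, i.e. 160 + 8x − 2·(60 + 10x) = 16.
Collecting terms: −12x + 40 = 16, so −12x = −24, so x = 2.
Then 2E = 60 + 10·2 = 80, so E = 40, V = 2E/4 = 20, F = 20 + 2 = 22.

2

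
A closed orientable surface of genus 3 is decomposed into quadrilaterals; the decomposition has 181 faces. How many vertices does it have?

177

χ = 2 − 2·3 = -4, and every face is a square so 4F = 2E.
E = 4·181/2 = 362. Then V = -4 + E − F = -4 + 362 − 181 = 177.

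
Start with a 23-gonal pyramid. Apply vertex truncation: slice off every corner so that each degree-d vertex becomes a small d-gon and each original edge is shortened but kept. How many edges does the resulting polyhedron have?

138

The base solid has V = 24, E = 46, F = 24.
Truncation replaces each original edge-end by a new vertex, so V′ = 2E = 92.
Each original edge survives, and each old vertex of degree d contributes d new edges; summing degrees gives Σd = 2E, so E′ = E + 2E = 3E = 138.
Each original face survives and each original vertex becomes one new face: F′ = F + V = 48.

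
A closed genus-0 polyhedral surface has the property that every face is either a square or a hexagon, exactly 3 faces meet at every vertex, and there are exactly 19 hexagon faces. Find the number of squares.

Let x be the number of squares; then F = 19 + x.
Edge–face incidences: 2E = 6·19 + 4·x = 114 + 4x.
Every vertex has degree 3, so 3V = 2E.
Euler: V − E + F = 2 ⇒ (2E)/3 − E + (19 + x) = 2.
Multiply by 6: 2·(2E) − 3·(2E) + 6·(19 + x) = 12, i.e. 114 + 6x − (114 + 4x) = 12.
Collecting terms: 2x = 12, so x = 6.
Then 2E = 114 + 4·6 = 138, so E = 69, V = 2E/3 = 46, F = 19 + 6 = 25.

6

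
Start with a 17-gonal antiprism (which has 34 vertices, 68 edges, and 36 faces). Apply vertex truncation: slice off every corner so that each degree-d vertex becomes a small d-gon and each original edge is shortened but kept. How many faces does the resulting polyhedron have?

Truncation replaces each original edge-end by a new vertex, so V′ = 2E = 136.
Each original edge survives, and each old vertex of degree d contributes d new edges; summing degrees gives Σd = 2E, so E′ = E + 2E = 3E = 204.
Each original face survives and each original vertex becomes one new face: F′ = F + V = 70.

70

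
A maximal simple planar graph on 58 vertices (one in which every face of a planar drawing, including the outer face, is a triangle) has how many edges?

In a plane triangulation 3F = 2E and V − E + F = 2, so E = 3V − 6 = 3·58 − 6 = 168.

168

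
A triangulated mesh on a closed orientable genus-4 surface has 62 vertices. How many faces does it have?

χ = 2 − 2·4 = -6, and every face is a triangle so 3F = 2E.
V − E + F = -6 with E = 3F/2 gives 62 − (3/2 − 1)·F = -6, so F = 136 and E = 204.

136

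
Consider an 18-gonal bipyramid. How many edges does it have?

A bipyramid over an n-gon has 2n triangular faces and n + 2 vertices: V = 18 + 2 = 20, E = 3·18 = 54, F = 2·18 = 36.
Check: V − E + F = 20 − 54 + 36 = 2.

54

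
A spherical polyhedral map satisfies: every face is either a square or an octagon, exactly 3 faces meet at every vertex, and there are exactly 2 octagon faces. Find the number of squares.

8

Let x be the number of squares; then F = 2 + x.
Edge–face incidences: 2E = 8·2 + 4·x = 16 + 4x.
Every vertex has degree 3, so 3V = 2E.
Euler: V − E + F = 2 ⇒ (2E)/3 − E + (2 + x) = 2.
Multiply by 6: 2·(2E) − 3·(2E) + 6·(2 + x) = 12, i.e. 12 + 6x − (16 + 4x) = 12.
Collecting terms: 2x − 4 = 12, so 2x = 16, so x = 8.
Then 2E = 16 + 4·8 = 48, so E = 24, V = 2E/3 = 16, F = 2 + 8 = 10.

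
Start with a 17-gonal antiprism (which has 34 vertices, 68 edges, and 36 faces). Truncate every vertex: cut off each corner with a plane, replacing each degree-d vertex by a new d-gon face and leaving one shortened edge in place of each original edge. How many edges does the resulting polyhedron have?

Truncation replaces each original edge-end by a new vertex, so V′ = 2E = 136.
Each original edge survives, and each old vertex of degree d contributes d new edges; summing degrees gives Σd = 2E, so E′ = E + 2E = 3E = 204.
Each original face survives and each original vertex becomes one new face: F′ = F + V = 70.

204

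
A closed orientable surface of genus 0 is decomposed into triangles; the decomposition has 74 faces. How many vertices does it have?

χ = 2 − 2·0 = 2, and every face is a triangle so 3F = 2E.
E = 3·74/2 = 111. Then V = 2 + E − F = 2 + 111 − 74 = 39.

39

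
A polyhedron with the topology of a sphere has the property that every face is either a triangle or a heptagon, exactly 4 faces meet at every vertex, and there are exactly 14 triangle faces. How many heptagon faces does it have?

Let x be the number of heptagons; then F = 14 + x.
Edge–face incidences: 2E = 3·14 + 7·x = 42 + 7x.
Every vertex has degree 4, so 4V = 2E.
Euler: V − E + F = 2 ⇒ (2E)/4 − E + (14 + x) = 2.
Multiply by 8: 2·(2E) − 4·(2E) + 8·(14 + x) = 16, i.e. 112 + 8x − 2·(42 + 7x) = 16.
Collecting terms: −6x + 28 = 16, so −6x = −12, so x = 2.
Then 2E = 42 + 7·2 = 56, so E = 28, V = 2E/4 = 14, F = 14 + 2 = 16.

2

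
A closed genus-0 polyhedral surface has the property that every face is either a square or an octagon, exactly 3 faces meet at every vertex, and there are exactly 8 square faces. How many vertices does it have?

16

Let x be the number of octagons; then F = 8 + x.
Edge–face incidences: 2E = 4·8 + 8·x = 32 + 8x.
Every vertex has degree 3, so 3V = 2E.
Euler: V − E + F = 2 ⇒ (2E)/3 − E + (8 + x) = 2.
Multiply by 6: 2·(2E) − 3·(2E) + 6·(8 + x) = 12, i.e. 48 + 6x − (32 + 8x) = 12.
Collecting terms: −2x + 16 = 12, so −2x = −4, so x = 2.
Then 2E = 32 + 8·2 = 48, so E = 24, V = 2E/3 = 16, F = 8 + 2 = 10.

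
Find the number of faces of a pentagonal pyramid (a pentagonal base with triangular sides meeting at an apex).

A pyramid on an n-gon base has one n-gon and n triangles: V = 5 + 1 = 6, E = 2·5 = 10, F = 5 + 1 = 6.

6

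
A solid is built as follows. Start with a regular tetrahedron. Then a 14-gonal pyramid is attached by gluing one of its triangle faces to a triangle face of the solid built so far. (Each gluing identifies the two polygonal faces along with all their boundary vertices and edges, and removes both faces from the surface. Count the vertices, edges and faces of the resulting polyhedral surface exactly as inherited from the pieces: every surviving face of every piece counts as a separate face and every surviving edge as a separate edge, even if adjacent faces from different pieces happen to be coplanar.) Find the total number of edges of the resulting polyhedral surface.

A regular tetrahedron: V=4, E=6, F=4.
Attach a 14-gonal pyramid (V=15, E=28, F=15) along a 3-gon: merge 3 vertices and 3 edges, delete both glued faces → V=16, E=31, F=17.
Check: V − E + F = 16 − 31 + 17 = 2.

31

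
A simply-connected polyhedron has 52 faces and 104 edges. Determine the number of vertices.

Here V − E + F = 2.
V = 2 + E − F = 2 + 104 − 52 = 54.

54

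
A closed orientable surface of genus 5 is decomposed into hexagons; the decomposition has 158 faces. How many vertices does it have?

χ = 2 − 2·5 = -8, and every face is a hexagon so 6F = 2E.
E = 6·158/2 = 474. Then V = -8 + E − F = -8 + 474 − 158 = 308.

308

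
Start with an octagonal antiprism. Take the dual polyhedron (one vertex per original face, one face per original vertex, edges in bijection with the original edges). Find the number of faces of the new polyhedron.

16

The base solid has V = 16, E = 32, F = 18.
The dual swaps V and F and preserves E: V′ = F = 18, E′ = E = 32, F′ = V = 16.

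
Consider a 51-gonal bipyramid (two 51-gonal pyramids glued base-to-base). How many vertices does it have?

A bipyramid over an n-gon has 2n triangular faces and n + 2 vertices: V = 51 + 2 = 53, E = 3·51 = 153, F = 2·51 = 102.
Check: V − E + F = 53 − 153 + 102 = 2.

53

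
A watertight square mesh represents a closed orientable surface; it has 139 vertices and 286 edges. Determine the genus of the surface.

3

Every face is a square and each edge borders two faces, so 4F = 2·286, giving F = 143.
χ = V − E + F = 139 − 286 + 143 = -4.
For a closed orientable surface χ = 2 − 2g, so g = (2 − (-4))/2 = 3.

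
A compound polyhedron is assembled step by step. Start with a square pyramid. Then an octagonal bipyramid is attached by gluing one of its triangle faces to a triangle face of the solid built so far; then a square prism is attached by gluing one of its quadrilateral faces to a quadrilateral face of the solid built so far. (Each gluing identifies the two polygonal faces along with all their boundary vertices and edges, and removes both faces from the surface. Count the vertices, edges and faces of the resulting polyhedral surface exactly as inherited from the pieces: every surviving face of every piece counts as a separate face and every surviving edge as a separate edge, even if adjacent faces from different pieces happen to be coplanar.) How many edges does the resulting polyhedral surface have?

37

A square pyramid: V=5, E=8, F=5.
Attach an octagonal bipyramid (V=10, E=24, F=16) along a 3-gon: merge 3 vertices and 3 edges, delete both glued faces → V=12, E=29, F=19.
Attach a square prism (V=8, E=12, F=6) along a 4-gon: merge 4 vertices and 4 edges, delete both glued faces → V=16, E=37, F=23.
Check: V − E + F = 16 − 37 + 23 = 2.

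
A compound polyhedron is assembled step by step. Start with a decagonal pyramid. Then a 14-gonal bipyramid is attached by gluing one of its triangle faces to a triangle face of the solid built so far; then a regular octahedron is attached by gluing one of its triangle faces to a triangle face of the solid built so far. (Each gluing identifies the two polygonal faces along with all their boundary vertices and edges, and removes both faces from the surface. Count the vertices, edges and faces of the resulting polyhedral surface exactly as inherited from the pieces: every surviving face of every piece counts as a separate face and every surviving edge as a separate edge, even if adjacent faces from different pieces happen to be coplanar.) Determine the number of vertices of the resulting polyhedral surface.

A decagonal pyramid: V=11, E=20, F=11.
Attach a 14-gonal bipyramid (V=16, E=42, F=28) along a 3-gon: merge 3 vertices and 3 edges, delete both glued faces → V=24, E=59, F=37.
Attach a regular octahedron (V=6, E=12, F=8) along a 3-gon: merge 3 vertices and 3 edges, delete both glued faces → V=27, E=68, F=43.
Check: V − E + F = 27 − 68 + 43 = 2.

27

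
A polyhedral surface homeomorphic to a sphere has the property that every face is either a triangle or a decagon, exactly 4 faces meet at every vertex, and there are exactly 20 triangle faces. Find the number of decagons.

Let x be the number of decagons; then F = 20 + x.
Edge–face incidences: 2E = 3·20 + 10·x = 60 + 10x.
Every vertex has degree 4, so 4V = 2E.
Euler: V − E + F = 2 ⇒ (2E)/4 − E + (20 + x) = 2.
Multiply by 8: 2·(2E) − 4·(2E) + 8·(20 + x) = 16, i.e. 160 + 8x − 2·(60 + 10x) = 16.
Collecting terms: −12x + 40 = 16, so −12x = −24, so x = 2.
Then 2E = 60 + 10·2 = 80, so E = 40, V = 2E/4 = 20, F = 20 + 2 = 22.

2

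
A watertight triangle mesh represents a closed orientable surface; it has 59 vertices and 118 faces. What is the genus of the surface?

Every face is a triangle, so 2E = 3·118 = 354, giving E = 177.
χ = V − E + F = 59 − 177 + 118 = 0.
For a closed orientable surface χ = 2 − 2g, so g = (2 − (0))/2 = 1.

1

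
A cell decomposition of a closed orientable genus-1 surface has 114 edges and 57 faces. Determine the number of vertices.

For a closed orientable surface of genus 1, χ = 2 − 2·1 = 0.
V = 0 + E − F = 0 + 114 − 57 = 57.

57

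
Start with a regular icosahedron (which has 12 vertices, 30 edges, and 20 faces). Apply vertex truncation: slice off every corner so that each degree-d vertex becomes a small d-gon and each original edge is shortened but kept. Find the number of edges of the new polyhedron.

Truncation replaces each original edge-end by a new vertex, so V′ = 2E = 60.
Each original edge survives, and each old vertex of degree d contributes d new edges; summing degrees gives Σd = 2E, so E′ = E + 2E = 3E = 90.
Each original face survives and each original vertex becomes one new face: F′ = F + V = 32.

90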